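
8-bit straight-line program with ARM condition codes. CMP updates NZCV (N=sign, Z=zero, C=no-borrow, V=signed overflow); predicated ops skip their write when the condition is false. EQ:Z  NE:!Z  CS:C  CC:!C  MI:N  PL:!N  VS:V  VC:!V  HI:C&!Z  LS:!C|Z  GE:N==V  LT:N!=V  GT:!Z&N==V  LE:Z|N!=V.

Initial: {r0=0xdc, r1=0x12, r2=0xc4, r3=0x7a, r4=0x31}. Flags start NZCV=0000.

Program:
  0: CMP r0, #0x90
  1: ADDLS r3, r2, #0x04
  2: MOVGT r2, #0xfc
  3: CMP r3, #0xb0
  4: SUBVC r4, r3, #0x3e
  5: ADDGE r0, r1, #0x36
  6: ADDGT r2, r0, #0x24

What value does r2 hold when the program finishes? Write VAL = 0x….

VAL = 0x6c

0: ✓ CMP  NZCV=0010
1: · ADDLS
2: ✓ MOVGT  r2←0xfc
3: ✓ CMP  NZCV=1001
4: · SUBVC
5: ✓ ADDGE  r0←0x48
6: ✓ ADDGT  r2←0x6c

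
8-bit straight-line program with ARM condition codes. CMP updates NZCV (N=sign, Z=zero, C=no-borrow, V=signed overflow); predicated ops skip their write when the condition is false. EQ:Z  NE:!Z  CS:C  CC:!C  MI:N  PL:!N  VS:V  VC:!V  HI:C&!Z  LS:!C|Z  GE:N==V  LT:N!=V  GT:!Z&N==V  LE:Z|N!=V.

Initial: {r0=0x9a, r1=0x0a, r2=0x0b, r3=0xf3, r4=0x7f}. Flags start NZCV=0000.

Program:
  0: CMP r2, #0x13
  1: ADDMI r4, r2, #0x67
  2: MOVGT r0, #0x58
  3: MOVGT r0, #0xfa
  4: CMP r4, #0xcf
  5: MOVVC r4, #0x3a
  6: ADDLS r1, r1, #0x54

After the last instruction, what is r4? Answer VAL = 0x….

VAL = 0x72

0: ✓ CMP  NZCV=1000
1: ✓ ADDMI  r4←0x72
2: · MOVGT
3: · MOVGT
4: ✓ CMP  NZCV=1001
5: · MOVVC
6: ✓ ADDLS  r1←0x5e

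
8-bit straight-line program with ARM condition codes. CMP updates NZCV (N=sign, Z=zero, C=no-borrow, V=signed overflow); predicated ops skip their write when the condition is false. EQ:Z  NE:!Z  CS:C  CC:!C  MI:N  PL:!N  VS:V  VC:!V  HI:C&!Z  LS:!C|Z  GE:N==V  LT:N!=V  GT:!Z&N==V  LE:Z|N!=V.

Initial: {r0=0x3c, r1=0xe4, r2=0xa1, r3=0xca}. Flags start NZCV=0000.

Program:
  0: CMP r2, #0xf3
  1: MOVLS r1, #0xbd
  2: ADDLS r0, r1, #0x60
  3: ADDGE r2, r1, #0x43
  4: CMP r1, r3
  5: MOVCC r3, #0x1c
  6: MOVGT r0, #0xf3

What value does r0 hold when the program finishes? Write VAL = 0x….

VAL = 0x1d

0: ✓ CMP  NZCV=1000
1: ✓ MOVLS  r1←0xbd
2: ✓ ADDLS  r0←0x1d
3: · ADDGE
4: ✓ CMP  NZCV=1000
5: ✓ MOVCC  r3←0x1c
6: · MOVGT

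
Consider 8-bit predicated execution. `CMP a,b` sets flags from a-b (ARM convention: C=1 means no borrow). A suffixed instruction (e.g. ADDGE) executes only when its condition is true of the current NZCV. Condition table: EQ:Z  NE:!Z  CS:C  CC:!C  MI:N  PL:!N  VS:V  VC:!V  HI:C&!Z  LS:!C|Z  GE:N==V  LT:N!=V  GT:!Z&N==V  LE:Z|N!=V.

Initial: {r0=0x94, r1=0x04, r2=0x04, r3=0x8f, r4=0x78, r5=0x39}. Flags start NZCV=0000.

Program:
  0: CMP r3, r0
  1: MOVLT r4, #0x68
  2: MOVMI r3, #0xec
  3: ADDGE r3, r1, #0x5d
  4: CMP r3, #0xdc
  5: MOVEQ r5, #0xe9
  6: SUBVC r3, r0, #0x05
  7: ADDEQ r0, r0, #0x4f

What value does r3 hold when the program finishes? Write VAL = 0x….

VAL = 0x8f

[0] flags=1000 → (cmp)
[1] flags=1000 LT?T → r4=0x68
[2] flags=1000 MI?T → r3=0xec
[3] flags=1000 GE?F → skip
[4] flags=0010 → (cmp)
[5] flags=0010 EQ?F → skip
[6] flags=0010 VC?T → r3=0x8f
[7] flags=0010 EQ?F → skip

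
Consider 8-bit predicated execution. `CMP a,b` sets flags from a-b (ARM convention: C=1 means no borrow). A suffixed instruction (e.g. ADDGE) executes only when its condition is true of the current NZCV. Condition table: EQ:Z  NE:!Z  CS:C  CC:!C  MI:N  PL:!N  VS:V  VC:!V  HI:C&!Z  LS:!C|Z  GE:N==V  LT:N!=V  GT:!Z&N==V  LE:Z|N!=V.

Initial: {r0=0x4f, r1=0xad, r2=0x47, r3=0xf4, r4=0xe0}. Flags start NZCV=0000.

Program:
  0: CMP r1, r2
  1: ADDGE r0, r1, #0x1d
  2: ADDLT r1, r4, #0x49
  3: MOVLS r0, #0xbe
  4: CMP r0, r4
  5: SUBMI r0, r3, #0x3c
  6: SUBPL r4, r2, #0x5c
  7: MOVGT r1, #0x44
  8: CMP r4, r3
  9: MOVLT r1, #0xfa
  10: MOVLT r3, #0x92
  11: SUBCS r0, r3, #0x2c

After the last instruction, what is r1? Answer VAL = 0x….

VAL = 0xfa

[0] flags=0011 → (cmp)
[1] flags=0011 GE?F → skip
[2] flags=0011 LT?T → r1=0x29
[3] flags=0011 LS?F → skip
[4] flags=0000 → (cmp)
[5] flags=0000 MI?F → skip
[6] flags=0000 PL?T → r4=0xeb
[7] flags=0000 GT?T → r1=0x44
[8] flags=1000 → (cmp)
[9] flags=1000 LT?T → r1=0xfa
[10] flags=1000 LT?T → r3=0x92
[11] flags=1000 CS?F → skip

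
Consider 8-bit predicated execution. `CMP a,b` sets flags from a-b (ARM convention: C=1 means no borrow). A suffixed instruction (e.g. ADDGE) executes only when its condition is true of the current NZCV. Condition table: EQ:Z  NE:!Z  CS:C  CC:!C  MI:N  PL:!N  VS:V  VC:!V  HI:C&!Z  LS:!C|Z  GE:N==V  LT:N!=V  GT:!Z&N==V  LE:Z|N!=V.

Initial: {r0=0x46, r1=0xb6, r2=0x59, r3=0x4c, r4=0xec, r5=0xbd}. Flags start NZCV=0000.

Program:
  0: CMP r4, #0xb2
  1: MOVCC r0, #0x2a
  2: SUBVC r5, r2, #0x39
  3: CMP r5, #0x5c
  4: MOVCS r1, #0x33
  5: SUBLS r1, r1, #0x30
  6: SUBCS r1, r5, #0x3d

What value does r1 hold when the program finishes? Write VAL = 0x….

0: ✓ CMP  NZCV=0010
1: · MOVCC
2: ✓ SUBVC  r5←0x20
3: ✓ CMP  NZCV=1000
4: · MOVCS
5: ✓ SUBLS  r1←0x86
6: · SUBCS

VAL = 0x86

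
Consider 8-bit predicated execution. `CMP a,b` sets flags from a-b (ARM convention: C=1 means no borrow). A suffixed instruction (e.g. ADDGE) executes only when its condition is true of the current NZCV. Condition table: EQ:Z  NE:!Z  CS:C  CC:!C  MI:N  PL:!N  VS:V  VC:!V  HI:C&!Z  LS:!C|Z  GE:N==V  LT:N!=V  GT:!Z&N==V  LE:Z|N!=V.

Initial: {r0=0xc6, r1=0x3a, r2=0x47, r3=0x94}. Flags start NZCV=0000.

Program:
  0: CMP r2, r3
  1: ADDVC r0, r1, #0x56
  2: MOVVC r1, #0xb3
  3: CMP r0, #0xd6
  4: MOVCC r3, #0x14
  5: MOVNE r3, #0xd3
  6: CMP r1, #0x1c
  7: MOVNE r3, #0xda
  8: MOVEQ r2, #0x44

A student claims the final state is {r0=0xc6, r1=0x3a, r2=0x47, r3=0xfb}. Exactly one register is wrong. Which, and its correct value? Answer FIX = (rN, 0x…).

FIX = (r3, 0xda)

[0] flags=1001 → (cmp)
[1] flags=1001 VC?F → skip
[2] flags=1001 VC?F → skip
[3] flags=1000 → (cmp)
[4] flags=1000 CC?T → r3=0x14
[5] flags=1000 NE?T → r3=0xd3
[6] flags=0010 → (cmp)
[7] flags=0010 NE?T → r3=0xda
[8] flags=0010 EQ?F → skip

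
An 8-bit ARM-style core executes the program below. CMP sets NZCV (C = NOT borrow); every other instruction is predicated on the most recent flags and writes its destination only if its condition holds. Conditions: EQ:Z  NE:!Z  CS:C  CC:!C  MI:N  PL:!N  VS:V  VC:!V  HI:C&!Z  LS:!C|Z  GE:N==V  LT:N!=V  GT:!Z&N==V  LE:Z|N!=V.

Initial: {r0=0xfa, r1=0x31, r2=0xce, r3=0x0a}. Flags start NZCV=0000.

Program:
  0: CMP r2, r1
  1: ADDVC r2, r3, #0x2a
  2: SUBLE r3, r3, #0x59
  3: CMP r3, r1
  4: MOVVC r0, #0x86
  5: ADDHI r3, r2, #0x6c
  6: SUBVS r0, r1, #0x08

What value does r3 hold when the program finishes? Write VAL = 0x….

VAL = 0xa0

0: ✓ CMP  NZCV=1010
1: ✓ ADDVC  r2←0x34
2: ✓ SUBLE  r3←0xb1
3: ✓ CMP  NZCV=1010
4: ✓ MOVVC  r0←0x86
5: ✓ ADDHI  r3←0xa0
6: · SUBVS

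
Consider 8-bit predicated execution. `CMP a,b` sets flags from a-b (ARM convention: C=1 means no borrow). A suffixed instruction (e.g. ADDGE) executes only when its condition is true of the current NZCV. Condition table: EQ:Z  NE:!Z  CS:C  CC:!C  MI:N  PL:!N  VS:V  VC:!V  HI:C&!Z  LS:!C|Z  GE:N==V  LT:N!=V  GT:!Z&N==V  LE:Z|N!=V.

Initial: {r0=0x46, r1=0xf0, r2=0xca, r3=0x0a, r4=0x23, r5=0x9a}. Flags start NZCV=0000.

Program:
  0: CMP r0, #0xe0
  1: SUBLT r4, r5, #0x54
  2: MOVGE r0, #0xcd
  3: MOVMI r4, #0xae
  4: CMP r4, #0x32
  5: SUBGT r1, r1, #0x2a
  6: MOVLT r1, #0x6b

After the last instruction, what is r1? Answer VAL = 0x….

VAL = 0x6b

0: ✓ CMP  NZCV=0000
1: · SUBLT
2: ✓ MOVGE  r0←0xcd
3: · MOVMI
4: ✓ CMP  NZCV=1000
5: · SUBGT
6: ✓ MOVLT  r1←0x6b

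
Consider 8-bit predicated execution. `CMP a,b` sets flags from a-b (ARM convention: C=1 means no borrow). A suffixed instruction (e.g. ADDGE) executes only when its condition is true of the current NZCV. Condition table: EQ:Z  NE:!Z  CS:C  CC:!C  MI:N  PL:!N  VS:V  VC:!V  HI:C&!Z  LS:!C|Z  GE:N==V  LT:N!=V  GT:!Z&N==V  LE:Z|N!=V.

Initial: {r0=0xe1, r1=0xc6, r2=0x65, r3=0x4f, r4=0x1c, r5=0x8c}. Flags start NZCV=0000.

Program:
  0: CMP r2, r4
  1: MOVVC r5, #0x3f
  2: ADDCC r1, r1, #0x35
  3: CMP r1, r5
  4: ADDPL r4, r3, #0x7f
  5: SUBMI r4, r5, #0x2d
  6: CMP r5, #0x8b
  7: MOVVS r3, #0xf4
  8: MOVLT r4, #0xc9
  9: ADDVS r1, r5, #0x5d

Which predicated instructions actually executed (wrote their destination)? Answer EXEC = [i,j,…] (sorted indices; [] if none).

[0] flags=0010 → (cmp)
[1] flags=0010 VC?T → r5=0x3f
[2] flags=0010 CC?F → skip
[3] flags=1010 → (cmp)
[4] flags=1010 PL?F → skip
[5] flags=1010 MI?T → r4=0x12
[6] flags=1001 → (cmp)
[7] flags=1001 VS?T → r3=0xf4
[8] flags=1001 LT?F → skip
[9] flags=1001 VS?T → r1=0x9c

EXEC = [1,5,7,9]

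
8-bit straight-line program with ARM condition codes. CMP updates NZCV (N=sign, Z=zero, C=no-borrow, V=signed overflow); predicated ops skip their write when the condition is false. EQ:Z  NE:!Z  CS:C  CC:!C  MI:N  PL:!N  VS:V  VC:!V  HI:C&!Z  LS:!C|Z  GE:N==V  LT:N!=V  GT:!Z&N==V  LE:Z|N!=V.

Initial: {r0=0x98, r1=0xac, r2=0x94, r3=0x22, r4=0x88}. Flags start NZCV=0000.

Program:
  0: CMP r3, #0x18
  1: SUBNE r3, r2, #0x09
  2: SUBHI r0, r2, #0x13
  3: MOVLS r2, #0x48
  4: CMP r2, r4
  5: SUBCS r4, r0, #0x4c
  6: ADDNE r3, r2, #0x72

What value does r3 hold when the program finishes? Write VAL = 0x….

0: ✓ CMP  NZCV=0010
1: ✓ SUBNE  r3←0x8b
2: ✓ SUBHI  r0←0x81
3: · MOVLS
4: ✓ CMP  NZCV=0010
5: ✓ SUBCS  r4←0x35
6: ✓ ADDNE  r3←0x06

VAL = 0x06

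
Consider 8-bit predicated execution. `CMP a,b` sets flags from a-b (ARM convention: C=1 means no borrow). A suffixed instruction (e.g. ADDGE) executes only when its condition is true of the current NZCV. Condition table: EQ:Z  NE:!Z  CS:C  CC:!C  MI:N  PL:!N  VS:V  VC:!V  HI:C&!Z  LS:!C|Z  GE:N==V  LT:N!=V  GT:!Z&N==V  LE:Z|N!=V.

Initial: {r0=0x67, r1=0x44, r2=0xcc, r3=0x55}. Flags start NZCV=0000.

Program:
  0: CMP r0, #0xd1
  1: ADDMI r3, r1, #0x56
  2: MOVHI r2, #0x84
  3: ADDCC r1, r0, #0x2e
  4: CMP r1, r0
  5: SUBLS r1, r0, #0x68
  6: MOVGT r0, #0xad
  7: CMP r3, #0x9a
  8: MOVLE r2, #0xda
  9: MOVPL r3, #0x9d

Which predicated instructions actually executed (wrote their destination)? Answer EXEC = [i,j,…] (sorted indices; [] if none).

EXEC = [1,3,8,9]

[0] flags=1001 → (cmp)
[1] flags=1001 MI?T → r3=0x9a
[2] flags=1001 HI?F → skip
[3] flags=1001 CC?T → r1=0x95
[4] flags=0011 → (cmp)
[5] flags=0011 LS?F → skip
[6] flags=0011 GT?F → skip
[7] flags=0110 → (cmp)
[8] flags=0110 LE?T → r2=0xda
[9] flags=0110 PL?T → r3=0x9d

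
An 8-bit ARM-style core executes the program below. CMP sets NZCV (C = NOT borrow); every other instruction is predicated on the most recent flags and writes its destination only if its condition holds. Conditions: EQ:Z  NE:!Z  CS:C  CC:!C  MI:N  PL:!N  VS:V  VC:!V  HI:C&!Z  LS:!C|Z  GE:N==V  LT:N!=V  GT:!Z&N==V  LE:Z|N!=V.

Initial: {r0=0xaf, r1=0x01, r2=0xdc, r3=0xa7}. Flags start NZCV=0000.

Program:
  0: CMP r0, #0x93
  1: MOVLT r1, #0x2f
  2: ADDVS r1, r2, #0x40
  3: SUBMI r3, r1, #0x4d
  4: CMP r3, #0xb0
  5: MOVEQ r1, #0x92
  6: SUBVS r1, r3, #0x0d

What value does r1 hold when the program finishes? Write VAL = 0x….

VAL = 0x01

0: ✓ CMP  NZCV=0010
1: · MOVLT
2: · ADDVS
3: · SUBMI
4: ✓ CMP  NZCV=1000
5: · MOVEQ
6: · SUBVS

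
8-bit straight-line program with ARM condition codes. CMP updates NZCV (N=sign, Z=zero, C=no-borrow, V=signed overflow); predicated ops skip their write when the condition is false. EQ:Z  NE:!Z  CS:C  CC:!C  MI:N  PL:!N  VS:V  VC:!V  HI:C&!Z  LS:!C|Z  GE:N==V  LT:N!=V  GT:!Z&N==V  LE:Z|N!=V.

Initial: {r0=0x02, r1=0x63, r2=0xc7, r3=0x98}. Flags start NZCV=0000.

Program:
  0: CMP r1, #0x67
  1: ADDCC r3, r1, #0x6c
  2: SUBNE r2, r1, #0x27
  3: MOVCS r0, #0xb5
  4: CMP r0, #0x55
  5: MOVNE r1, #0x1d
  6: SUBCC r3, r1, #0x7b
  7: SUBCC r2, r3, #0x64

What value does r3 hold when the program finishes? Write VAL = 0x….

0: ✓ CMP  NZCV=1000
1: ✓ ADDCC  r3←0xcf
2: ✓ SUBNE  r2←0x3c
3: · MOVCS
4: ✓ CMP  NZCV=1000
5: ✓ MOVNE  r1←0x1d
6: ✓ SUBCC  r3←0xa2
7: ✓ SUBCC  r2←0x3e

VAL = 0xa2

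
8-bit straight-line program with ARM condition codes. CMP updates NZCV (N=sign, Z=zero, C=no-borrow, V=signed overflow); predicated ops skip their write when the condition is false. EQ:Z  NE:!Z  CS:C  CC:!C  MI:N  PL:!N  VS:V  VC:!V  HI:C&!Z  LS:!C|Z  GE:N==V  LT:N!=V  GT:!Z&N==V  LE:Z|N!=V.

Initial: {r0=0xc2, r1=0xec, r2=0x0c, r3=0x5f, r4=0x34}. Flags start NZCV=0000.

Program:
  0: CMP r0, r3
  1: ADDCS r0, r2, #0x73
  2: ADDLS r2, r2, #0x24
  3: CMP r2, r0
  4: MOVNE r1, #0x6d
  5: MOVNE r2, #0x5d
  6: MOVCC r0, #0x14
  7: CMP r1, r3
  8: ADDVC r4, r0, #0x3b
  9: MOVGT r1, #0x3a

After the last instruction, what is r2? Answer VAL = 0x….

[0] flags=0011 → (cmp)
[1] flags=0011 CS?T → r0=0x7f
[2] flags=0011 LS?F → skip
[3] flags=1000 → (cmp)
[4] flags=1000 NE?T → r1=0x6d
[5] flags=1000 NE?T → r2=0x5d
[6] flags=1000 CC?T → r0=0x14
[7] flags=0010 → (cmp)
[8] flags=0010 VC?T → r4=0x4f
[9] flags=0010 GT?T → r1=0x3a

VAL = 0x5d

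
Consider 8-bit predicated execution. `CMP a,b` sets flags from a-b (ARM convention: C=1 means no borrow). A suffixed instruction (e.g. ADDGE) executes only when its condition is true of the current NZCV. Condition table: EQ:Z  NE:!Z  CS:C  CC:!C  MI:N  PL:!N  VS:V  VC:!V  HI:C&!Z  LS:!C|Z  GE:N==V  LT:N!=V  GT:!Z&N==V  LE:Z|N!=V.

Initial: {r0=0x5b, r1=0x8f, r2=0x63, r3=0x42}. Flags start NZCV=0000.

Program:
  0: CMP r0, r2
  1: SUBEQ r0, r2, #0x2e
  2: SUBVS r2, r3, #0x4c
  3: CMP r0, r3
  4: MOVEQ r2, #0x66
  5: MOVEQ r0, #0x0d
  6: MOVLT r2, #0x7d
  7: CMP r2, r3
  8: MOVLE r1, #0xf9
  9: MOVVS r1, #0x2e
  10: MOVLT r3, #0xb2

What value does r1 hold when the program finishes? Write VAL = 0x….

VAL = 0x8f

[0] flags=1000 → (cmp)
[1] flags=1000 EQ?F → skip
[2] flags=1000 VS?F → skip
[3] flags=0010 → (cmp)
[4] flags=0010 EQ?F → skip
[5] flags=0010 EQ?F → skip
[6] flags=0010 LT?F → skip
[7] flags=0010 → (cmp)
[8] flags=0010 LE?F → skip
[9] flags=0010 VS?F → skip
[10] flags=0010 LT?F → skip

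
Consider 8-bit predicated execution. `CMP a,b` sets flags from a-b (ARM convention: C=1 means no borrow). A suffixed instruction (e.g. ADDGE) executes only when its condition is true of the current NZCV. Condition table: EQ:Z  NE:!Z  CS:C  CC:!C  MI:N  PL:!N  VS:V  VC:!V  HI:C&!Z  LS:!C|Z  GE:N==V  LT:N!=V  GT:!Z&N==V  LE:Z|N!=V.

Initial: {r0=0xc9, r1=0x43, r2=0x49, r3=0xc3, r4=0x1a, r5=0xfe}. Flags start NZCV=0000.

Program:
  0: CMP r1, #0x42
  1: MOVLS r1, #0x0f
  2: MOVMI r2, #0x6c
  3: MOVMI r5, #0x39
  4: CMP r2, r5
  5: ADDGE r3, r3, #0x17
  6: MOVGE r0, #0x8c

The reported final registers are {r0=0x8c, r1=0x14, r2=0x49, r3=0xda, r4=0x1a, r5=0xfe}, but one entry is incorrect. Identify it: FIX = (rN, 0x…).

0: ✓ CMP  NZCV=0010
1: · MOVLS
2: · MOVMI
3: · MOVMI
4: ✓ CMP  NZCV=0000
5: ✓ ADDGE  r3←0xda
6: ✓ MOVGE  r0←0x8c

FIX = (r1, 0x43)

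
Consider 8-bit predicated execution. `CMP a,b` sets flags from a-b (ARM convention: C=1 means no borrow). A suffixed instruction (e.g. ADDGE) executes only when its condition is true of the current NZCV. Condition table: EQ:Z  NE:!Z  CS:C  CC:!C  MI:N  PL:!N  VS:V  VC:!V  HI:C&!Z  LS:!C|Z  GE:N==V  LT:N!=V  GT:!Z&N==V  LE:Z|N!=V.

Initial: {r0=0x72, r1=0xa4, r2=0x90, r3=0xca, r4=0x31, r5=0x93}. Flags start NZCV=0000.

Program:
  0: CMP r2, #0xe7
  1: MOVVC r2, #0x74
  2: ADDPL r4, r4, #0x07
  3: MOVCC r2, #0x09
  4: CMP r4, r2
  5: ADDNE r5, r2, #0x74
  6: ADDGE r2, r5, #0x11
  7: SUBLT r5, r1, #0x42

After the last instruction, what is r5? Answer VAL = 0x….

VAL = 0x7d

0: ✓ CMP  NZCV=1000
1: ✓ MOVVC  r2←0x74
2: · ADDPL
3: ✓ MOVCC  r2←0x09
4: ✓ CMP  NZCV=0010
5: ✓ ADDNE  r5←0x7d
6: ✓ ADDGE  r2←0x8e
7: · SUBLT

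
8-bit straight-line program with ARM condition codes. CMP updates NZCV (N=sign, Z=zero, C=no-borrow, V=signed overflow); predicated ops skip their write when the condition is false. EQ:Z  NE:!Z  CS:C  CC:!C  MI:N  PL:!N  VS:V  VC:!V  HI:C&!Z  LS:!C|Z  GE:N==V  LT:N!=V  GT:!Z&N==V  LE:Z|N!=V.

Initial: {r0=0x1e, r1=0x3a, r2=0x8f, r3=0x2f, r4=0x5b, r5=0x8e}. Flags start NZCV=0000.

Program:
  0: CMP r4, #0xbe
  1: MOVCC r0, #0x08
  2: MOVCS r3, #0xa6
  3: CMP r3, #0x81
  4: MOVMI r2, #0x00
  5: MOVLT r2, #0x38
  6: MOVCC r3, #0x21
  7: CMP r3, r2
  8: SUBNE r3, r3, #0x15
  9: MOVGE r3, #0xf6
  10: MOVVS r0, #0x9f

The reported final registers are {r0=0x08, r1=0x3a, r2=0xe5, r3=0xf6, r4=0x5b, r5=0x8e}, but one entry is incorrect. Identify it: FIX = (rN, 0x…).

FIX = (r2, 0x00)

0: ✓ CMP  NZCV=1001
1: ✓ MOVCC  r0←0x08
2: · MOVCS
3: ✓ CMP  NZCV=1001
4: ✓ MOVMI  r2←0x00
5: · MOVLT
6: ✓ MOVCC  r3←0x21
7: ✓ CMP  NZCV=0010
8: ✓ SUBNE  r3←0x0c
9: ✓ MOVGE  r3←0xf6
10: · MOVVS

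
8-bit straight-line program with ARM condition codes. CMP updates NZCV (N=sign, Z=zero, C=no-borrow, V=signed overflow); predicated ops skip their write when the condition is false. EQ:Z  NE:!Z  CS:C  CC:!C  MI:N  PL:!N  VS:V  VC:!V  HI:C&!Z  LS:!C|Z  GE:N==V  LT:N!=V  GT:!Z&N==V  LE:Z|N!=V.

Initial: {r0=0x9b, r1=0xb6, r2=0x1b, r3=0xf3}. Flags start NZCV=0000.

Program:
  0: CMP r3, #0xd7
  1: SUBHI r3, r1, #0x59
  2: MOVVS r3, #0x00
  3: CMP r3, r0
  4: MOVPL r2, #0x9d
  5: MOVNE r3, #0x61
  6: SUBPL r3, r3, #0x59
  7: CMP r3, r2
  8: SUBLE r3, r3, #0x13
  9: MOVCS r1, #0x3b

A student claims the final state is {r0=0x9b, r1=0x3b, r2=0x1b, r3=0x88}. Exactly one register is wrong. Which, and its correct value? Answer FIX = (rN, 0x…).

FIX = (r3, 0x61)

0: ✓ CMP  NZCV=0010
1: ✓ SUBHI  r3←0x5d
2: · MOVVS
3: ✓ CMP  NZCV=1001
4: · MOVPL
5: ✓ MOVNE  r3←0x61
6: · SUBPL
7: ✓ CMP  NZCV=0010
8: · SUBLE
9: ✓ MOVCS  r1←0x3b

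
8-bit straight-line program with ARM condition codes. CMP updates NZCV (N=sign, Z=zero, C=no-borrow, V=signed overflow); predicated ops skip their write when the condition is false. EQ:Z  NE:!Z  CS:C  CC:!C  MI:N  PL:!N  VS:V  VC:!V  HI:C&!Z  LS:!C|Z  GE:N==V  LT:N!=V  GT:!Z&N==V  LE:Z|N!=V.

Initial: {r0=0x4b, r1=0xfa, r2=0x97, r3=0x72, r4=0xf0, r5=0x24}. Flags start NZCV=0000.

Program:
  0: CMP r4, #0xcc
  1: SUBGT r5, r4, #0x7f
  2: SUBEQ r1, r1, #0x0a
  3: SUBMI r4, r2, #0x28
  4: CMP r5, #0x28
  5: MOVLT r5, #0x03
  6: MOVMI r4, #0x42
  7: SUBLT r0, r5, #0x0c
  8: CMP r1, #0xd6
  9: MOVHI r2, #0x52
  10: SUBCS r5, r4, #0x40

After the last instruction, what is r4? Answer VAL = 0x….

VAL = 0xf0

[0] flags=0010 → (cmp)
[1] flags=0010 GT?T → r5=0x71
[2] flags=0010 EQ?F → skip
[3] flags=0010 MI?F → skip
[4] flags=0010 → (cmp)
[5] flags=0010 LT?F → skip
[6] flags=0010 MI?F → skip
[7] flags=0010 LT?F → skip
[8] flags=0010 → (cmp)
[9] flags=0010 HI?T → r2=0x52
[10] flags=0010 CS?T → r5=0xb0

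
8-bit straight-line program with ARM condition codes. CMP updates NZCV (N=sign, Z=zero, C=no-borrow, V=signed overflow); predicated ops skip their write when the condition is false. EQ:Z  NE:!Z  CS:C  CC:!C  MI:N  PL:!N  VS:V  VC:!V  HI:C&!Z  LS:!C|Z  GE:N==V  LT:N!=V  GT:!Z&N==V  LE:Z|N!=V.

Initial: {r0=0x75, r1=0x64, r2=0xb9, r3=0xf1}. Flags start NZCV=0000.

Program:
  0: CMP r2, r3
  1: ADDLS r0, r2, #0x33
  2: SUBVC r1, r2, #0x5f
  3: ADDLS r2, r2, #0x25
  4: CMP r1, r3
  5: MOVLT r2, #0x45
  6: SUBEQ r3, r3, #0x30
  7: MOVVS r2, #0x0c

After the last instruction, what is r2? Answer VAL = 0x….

VAL = 0xde

[0] flags=1000 → (cmp)
[1] flags=1000 LS?T → r0=0xec
[2] flags=1000 VC?T → r1=0x5a
[3] flags=1000 LS?T → r2=0xde
[4] flags=0000 → (cmp)
[5] flags=0000 LT?F → skip
[6] flags=0000 EQ?F → skip
[7] flags=0000 VS?F → skip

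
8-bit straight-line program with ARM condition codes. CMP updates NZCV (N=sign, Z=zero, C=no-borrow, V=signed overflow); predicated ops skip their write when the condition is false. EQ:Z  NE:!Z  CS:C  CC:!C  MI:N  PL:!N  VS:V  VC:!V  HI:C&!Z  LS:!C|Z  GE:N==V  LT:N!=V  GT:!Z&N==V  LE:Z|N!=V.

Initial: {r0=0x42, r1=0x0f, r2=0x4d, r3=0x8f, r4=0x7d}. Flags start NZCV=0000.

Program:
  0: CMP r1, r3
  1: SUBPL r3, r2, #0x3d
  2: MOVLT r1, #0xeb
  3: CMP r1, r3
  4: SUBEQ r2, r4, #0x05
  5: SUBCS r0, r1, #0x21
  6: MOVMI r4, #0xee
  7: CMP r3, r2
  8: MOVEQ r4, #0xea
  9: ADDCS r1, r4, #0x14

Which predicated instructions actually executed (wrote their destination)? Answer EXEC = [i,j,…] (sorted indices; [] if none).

0: ✓ CMP  NZCV=1001
1: · SUBPL
2: · MOVLT
3: ✓ CMP  NZCV=1001
4: · SUBEQ
5: · SUBCS
6: ✓ MOVMI  r4←0xee
7: ✓ CMP  NZCV=0011
8: · MOVEQ
9: ✓ ADDCS  r1←0x02

EXEC = [6,9]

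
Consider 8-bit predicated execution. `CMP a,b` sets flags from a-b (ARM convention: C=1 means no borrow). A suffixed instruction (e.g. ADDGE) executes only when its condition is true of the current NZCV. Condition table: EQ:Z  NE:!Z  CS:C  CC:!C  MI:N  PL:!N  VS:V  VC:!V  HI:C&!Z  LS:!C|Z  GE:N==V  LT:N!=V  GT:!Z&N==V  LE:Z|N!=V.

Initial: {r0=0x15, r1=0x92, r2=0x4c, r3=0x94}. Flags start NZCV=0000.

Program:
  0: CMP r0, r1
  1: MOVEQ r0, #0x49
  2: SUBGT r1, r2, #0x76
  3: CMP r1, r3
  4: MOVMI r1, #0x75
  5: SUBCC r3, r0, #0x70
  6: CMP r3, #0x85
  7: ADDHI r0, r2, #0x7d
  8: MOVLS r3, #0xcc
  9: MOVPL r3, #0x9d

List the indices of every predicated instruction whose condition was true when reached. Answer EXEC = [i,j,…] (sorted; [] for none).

EXEC = [2,7,9]

0: ✓ CMP  NZCV=1001
1: · MOVEQ
2: ✓ SUBGT  r1←0xd6
3: ✓ CMP  NZCV=0010
4: · MOVMI
5: · SUBCC
6: ✓ CMP  NZCV=0010
7: ✓ ADDHI  r0←0xc9
8: · MOVLS
9: ✓ MOVPL  r3←0x9d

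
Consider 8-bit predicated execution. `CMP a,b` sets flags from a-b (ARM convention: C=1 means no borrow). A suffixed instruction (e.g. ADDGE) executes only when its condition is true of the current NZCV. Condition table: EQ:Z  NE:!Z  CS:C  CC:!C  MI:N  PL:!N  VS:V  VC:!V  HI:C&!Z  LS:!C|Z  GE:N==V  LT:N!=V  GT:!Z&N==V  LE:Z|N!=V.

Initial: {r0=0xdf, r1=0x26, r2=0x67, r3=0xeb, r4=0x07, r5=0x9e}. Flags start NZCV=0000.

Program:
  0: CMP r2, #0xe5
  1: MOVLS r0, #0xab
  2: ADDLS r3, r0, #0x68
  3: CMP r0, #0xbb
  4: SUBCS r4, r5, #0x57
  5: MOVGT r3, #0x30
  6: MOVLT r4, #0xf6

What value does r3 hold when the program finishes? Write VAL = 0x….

VAL = 0x13

[0] flags=1001 → (cmp)
[1] flags=1001 LS?T → r0=0xab
[2] flags=1001 LS?T → r3=0x13
[3] flags=1000 → (cmp)
[4] flags=1000 CS?F → skip
[5] flags=1000 GT?F → skip
[6] flags=1000 LT?T → r4=0xf6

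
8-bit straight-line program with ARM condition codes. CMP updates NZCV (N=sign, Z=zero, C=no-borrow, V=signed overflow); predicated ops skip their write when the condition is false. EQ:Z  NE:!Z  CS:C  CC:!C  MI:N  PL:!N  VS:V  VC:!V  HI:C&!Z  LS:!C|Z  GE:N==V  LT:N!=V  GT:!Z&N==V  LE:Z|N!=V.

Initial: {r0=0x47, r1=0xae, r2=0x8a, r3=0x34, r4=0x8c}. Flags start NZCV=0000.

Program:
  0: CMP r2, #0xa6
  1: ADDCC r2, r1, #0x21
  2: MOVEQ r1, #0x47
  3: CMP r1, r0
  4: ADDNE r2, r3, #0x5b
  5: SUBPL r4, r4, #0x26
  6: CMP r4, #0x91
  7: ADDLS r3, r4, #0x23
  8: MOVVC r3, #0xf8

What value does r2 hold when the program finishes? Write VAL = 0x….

[0] flags=1000 → (cmp)
[1] flags=1000 CC?T → r2=0xcf
[2] flags=1000 EQ?F → skip
[3] flags=0011 → (cmp)
[4] flags=0011 NE?T → r2=0x8f
[5] flags=0011 PL?T → r4=0x66
[6] flags=1001 → (cmp)
[7] flags=1001 LS?T → r3=0x89
[8] flags=1001 VC?F → skip

VAL = 0x8f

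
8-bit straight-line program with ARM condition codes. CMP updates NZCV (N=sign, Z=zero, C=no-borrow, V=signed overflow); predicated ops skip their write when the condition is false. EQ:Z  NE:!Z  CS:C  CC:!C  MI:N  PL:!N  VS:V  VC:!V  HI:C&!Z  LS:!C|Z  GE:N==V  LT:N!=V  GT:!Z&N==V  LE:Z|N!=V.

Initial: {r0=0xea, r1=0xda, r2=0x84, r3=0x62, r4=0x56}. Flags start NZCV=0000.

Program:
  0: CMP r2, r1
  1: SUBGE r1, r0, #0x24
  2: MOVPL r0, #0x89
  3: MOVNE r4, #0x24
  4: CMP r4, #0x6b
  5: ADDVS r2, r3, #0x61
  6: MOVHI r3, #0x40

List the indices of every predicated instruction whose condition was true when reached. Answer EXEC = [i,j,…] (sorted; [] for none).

0: ✓ CMP  NZCV=1000
1: · SUBGE
2: · MOVPL
3: ✓ MOVNE  r4←0x24
4: ✓ CMP  NZCV=1000
5: · ADDVS
6: · MOVHI

EXEC = [3]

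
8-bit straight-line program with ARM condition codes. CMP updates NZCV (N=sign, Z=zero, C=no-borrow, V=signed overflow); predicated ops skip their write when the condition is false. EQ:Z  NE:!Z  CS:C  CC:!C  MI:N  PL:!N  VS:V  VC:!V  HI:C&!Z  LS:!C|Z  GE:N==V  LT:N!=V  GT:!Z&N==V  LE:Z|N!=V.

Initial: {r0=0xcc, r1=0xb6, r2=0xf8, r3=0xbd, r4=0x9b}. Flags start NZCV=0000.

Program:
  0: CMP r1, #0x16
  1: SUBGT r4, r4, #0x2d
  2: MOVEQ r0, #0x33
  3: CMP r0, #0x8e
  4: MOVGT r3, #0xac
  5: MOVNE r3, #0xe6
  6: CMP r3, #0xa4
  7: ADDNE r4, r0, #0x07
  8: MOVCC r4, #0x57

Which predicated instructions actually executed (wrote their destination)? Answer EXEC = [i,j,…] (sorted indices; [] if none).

EXEC = [4,5,7]

0: ✓ CMP  NZCV=1010
1: · SUBGT
2: · MOVEQ
3: ✓ CMP  NZCV=0010
4: ✓ MOVGT  r3←0xac
5: ✓ MOVNE  r3←0xe6
6: ✓ CMP  NZCV=0010
7: ✓ ADDNE  r4←0xd3
8: · MOVCC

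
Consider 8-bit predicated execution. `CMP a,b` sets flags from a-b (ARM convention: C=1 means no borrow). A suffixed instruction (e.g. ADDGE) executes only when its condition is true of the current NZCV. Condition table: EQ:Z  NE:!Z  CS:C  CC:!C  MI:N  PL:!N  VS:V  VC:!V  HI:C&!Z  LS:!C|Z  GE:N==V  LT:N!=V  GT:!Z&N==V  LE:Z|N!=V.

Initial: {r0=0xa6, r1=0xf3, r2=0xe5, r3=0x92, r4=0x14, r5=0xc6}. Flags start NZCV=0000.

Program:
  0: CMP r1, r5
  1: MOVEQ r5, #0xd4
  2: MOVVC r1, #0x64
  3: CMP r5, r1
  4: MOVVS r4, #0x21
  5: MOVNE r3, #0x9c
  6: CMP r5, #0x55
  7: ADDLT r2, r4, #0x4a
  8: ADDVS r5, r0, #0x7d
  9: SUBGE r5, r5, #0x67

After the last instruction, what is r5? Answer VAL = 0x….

VAL = 0x23

0: ✓ CMP  NZCV=0010
1: · MOVEQ
2: ✓ MOVVC  r1←0x64
3: ✓ CMP  NZCV=0011
4: ✓ MOVVS  r4←0x21
5: ✓ MOVNE  r3←0x9c
6: ✓ CMP  NZCV=0011
7: ✓ ADDLT  r2←0x6b
8: ✓ ADDVS  r5←0x23
9: · SUBGE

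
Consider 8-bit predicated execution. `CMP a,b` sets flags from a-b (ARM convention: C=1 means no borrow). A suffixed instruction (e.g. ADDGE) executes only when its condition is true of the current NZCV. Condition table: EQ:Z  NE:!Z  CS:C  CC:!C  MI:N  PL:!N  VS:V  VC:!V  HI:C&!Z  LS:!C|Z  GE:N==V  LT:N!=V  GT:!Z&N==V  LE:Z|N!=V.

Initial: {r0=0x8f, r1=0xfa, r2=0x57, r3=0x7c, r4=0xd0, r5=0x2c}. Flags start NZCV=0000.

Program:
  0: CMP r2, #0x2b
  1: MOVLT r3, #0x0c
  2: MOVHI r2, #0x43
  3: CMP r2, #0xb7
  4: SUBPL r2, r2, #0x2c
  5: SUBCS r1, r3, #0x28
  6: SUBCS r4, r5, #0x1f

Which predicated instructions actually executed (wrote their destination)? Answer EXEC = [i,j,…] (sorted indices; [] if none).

EXEC = [2]

[0] flags=0010 → (cmp)
[1] flags=0010 LT?F → skip
[2] flags=0010 HI?T → r2=0x43
[3] flags=1001 → (cmp)
[4] flags=1001 PL?F → skip
[5] flags=1001 CS?F → skip
[6] flags=1001 CS?F → skip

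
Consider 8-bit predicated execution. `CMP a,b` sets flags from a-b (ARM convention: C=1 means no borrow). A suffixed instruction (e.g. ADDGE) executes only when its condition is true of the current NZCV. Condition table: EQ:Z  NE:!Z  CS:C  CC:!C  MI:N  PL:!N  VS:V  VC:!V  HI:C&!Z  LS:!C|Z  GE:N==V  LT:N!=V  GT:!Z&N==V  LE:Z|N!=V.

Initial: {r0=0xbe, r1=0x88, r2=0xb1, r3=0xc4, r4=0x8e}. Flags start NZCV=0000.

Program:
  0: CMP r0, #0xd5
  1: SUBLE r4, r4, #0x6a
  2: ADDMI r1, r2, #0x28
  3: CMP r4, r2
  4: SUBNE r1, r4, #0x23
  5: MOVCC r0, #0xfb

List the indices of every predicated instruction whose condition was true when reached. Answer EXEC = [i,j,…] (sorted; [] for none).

EXEC = [1,2,4,5]

[0] flags=1000 → (cmp)
[1] flags=1000 LE?T → r4=0x24
[2] flags=1000 MI?T → r1=0xd9
[3] flags=0000 → (cmp)
[4] flags=0000 NE?T → r1=0x01
[5] flags=0000 CC?T → r0=0xfb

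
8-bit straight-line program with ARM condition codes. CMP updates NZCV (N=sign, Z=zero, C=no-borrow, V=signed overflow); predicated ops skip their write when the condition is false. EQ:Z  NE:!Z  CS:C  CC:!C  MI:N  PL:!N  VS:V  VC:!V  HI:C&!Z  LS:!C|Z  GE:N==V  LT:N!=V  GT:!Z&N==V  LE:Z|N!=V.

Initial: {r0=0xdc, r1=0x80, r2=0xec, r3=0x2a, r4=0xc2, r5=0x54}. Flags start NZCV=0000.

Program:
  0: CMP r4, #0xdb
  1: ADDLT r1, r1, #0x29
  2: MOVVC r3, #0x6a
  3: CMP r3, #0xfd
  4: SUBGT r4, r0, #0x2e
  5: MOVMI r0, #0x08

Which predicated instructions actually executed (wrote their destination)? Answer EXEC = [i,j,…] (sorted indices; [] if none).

[0] flags=1000 → (cmp)
[1] flags=1000 LT?T → r1=0xa9
[2] flags=1000 VC?T → r3=0x6a
[3] flags=0000 → (cmp)
[4] flags=0000 GT?T → r4=0xae
[5] flags=0000 MI?F → skip

EXEC = [1,2,4]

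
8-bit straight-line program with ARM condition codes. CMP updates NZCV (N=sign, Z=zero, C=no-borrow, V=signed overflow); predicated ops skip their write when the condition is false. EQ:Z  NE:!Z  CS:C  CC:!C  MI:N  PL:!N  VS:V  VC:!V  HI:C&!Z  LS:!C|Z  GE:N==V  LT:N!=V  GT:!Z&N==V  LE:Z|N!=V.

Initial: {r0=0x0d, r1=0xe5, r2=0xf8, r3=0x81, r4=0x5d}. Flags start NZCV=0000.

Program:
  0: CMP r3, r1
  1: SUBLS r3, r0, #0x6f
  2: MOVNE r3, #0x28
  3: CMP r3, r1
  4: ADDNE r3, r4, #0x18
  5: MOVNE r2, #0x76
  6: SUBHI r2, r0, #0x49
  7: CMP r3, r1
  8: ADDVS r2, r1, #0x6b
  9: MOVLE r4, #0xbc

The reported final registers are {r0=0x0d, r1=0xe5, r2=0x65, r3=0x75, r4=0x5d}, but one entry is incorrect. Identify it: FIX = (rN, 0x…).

0: ✓ CMP  NZCV=1000
1: ✓ SUBLS  r3←0x9e
2: ✓ MOVNE  r3←0x28
3: ✓ CMP  NZCV=0000
4: ✓ ADDNE  r3←0x75
5: ✓ MOVNE  r2←0x76
6: · SUBHI
7: ✓ CMP  NZCV=1001
8: ✓ ADDVS  r2←0x50
9: · MOVLE

FIX = (r2, 0x50)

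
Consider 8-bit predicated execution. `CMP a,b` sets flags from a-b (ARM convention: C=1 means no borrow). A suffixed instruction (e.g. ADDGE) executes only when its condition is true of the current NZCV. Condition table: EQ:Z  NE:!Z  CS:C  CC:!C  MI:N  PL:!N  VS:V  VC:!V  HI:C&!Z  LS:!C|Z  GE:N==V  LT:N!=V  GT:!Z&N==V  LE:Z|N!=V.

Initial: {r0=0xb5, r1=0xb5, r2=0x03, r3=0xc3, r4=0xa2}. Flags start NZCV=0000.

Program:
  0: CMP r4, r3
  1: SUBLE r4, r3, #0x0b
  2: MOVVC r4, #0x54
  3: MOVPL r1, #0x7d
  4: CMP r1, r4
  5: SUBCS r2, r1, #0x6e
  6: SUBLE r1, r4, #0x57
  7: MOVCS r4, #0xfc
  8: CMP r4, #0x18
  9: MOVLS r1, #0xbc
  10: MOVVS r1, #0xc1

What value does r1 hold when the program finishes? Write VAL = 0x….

0: ✓ CMP  NZCV=1000
1: ✓ SUBLE  r4←0xb8
2: ✓ MOVVC  r4←0x54
3: · MOVPL
4: ✓ CMP  NZCV=0011
5: ✓ SUBCS  r2←0x47
6: ✓ SUBLE  r1←0xfd
7: ✓ MOVCS  r4←0xfc
8: ✓ CMP  NZCV=1010
9: · MOVLS
10: · MOVVS

VAL = 0xfd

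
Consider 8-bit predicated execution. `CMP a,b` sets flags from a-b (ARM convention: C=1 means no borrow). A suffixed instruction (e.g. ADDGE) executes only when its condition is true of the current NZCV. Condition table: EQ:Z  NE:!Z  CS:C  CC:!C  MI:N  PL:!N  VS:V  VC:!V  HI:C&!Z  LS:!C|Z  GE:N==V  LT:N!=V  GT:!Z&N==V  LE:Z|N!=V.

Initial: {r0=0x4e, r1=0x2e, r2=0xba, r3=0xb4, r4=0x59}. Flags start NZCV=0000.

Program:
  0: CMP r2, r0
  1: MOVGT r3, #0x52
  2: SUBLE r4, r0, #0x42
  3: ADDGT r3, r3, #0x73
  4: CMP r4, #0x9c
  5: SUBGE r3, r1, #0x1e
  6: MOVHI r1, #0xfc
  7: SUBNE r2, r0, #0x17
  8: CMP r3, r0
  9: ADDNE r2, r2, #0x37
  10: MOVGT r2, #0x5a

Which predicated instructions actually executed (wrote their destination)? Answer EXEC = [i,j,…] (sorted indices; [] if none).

EXEC = [2,5,7,9]

[0] flags=0011 → (cmp)
[1] flags=0011 GT?F → skip
[2] flags=0011 LE?T → r4=0x0c
[3] flags=0011 GT?F → skip
[4] flags=0000 → (cmp)
[5] flags=0000 GE?T → r3=0x10
[6] flags=0000 HI?F → skip
[7] flags=0000 NE?T → r2=0x37
[8] flags=1000 → (cmp)
[9] flags=1000 NE?T → r2=0x6e
[10] flags=1000 GT?F → skip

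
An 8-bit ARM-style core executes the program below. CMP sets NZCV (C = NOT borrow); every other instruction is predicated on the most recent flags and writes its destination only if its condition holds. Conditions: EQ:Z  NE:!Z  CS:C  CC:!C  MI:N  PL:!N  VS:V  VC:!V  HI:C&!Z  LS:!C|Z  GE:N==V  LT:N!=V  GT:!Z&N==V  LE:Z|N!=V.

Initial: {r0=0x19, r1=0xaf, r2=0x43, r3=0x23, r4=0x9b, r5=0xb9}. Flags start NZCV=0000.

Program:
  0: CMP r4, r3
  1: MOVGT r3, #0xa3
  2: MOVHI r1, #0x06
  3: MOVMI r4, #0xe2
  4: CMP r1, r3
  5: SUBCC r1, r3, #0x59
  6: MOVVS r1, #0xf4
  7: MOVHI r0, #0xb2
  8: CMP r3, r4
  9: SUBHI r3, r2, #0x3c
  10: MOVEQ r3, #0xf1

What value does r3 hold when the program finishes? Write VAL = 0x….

VAL = 0x23

0: ✓ CMP  NZCV=0011
1: · MOVGT
2: ✓ MOVHI  r1←0x06
3: · MOVMI
4: ✓ CMP  NZCV=1000
5: ✓ SUBCC  r1←0xca
6: · MOVVS
7: · MOVHI
8: ✓ CMP  NZCV=1001
9: · SUBHI
10: · MOVEQ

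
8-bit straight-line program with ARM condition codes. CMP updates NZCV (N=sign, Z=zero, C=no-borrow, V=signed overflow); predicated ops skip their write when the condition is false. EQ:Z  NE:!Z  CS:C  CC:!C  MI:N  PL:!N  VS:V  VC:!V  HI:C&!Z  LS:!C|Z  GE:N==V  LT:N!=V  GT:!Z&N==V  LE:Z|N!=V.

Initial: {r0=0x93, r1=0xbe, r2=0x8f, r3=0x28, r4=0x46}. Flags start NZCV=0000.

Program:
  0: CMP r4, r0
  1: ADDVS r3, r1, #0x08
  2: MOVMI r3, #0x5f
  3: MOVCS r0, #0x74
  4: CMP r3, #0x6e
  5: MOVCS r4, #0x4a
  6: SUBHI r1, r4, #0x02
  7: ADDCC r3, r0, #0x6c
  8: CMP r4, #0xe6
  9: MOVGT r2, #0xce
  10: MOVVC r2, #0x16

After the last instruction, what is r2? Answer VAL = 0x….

[0] flags=1001 → (cmp)
[1] flags=1001 VS?T → r3=0xc6
[2] flags=1001 MI?T → r3=0x5f
[3] flags=1001 CS?F → skip
[4] flags=1000 → (cmp)
[5] flags=1000 CS?F → skip
[6] flags=1000 HI?F → skip
[7] flags=1000 CC?T → r3=0xff
[8] flags=0000 → (cmp)
[9] flags=0000 GT?T → r2=0xce
[10] flags=0000 VC?T → r2=0x16

VAL = 0x16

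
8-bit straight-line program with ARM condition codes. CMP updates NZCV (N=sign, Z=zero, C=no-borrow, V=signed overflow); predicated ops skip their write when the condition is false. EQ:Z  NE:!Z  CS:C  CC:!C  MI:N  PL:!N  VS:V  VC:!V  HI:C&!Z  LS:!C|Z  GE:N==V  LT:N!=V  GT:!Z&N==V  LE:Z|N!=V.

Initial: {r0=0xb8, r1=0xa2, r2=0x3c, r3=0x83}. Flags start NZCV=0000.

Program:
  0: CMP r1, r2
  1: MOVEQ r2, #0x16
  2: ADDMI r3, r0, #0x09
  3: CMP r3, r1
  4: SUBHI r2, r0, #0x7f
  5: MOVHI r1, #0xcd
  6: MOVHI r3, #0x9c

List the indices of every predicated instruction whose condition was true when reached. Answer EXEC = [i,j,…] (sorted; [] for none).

[0] flags=0011 → (cmp)
[1] flags=0011 EQ?F → skip
[2] flags=0011 MI?F → skip
[3] flags=1000 → (cmp)
[4] flags=1000 HI?F → skip
[5] flags=1000 HI?F → skip
[6] flags=1000 HI?F → skip

EXEC = []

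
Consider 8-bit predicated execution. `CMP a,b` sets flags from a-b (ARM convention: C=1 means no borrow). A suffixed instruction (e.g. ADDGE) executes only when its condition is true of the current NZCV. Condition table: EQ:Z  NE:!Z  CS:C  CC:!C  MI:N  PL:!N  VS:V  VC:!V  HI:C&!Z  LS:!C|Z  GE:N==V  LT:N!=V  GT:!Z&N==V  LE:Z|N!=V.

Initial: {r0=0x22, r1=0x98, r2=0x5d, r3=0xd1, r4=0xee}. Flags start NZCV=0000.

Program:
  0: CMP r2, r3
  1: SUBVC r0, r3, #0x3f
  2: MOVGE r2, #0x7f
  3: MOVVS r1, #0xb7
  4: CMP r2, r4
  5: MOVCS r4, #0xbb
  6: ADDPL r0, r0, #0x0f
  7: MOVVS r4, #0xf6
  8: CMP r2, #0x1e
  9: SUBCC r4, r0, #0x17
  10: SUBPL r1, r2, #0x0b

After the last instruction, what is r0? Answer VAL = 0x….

VAL = 0x22

0: ✓ CMP  NZCV=1001
1: · SUBVC
2: ✓ MOVGE  r2←0x7f
3: ✓ MOVVS  r1←0xb7
4: ✓ CMP  NZCV=1001
5: · MOVCS
6: · ADDPL
7: ✓ MOVVS  r4←0xf6
8: ✓ CMP  NZCV=0010
9: · SUBCC
10: ✓ SUBPL  r1←0x74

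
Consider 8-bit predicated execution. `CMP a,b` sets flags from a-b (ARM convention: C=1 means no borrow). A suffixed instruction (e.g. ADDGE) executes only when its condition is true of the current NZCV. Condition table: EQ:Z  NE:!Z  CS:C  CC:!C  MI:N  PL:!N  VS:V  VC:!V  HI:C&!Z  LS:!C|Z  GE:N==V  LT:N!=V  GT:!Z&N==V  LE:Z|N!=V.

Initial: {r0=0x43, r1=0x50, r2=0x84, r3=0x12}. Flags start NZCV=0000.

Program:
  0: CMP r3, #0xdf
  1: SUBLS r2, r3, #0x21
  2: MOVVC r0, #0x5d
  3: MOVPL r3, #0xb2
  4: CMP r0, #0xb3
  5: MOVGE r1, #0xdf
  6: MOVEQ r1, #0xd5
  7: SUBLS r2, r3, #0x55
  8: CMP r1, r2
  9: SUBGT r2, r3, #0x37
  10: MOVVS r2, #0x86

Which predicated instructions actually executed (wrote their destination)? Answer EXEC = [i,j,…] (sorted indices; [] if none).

EXEC = [1,2,3,5,7]

[0] flags=0000 → (cmp)
[1] flags=0000 LS?T → r2=0xf1
[2] flags=0000 VC?T → r0=0x5d
[3] flags=0000 PL?T → r3=0xb2
[4] flags=1001 → (cmp)
[5] flags=1001 GE?T → r1=0xdf
[6] flags=1001 EQ?F → skip
[7] flags=1001 LS?T → r2=0x5d
[8] flags=1010 → (cmp)
[9] flags=1010 GT?F → skip
[10] flags=1010 VS?F → skip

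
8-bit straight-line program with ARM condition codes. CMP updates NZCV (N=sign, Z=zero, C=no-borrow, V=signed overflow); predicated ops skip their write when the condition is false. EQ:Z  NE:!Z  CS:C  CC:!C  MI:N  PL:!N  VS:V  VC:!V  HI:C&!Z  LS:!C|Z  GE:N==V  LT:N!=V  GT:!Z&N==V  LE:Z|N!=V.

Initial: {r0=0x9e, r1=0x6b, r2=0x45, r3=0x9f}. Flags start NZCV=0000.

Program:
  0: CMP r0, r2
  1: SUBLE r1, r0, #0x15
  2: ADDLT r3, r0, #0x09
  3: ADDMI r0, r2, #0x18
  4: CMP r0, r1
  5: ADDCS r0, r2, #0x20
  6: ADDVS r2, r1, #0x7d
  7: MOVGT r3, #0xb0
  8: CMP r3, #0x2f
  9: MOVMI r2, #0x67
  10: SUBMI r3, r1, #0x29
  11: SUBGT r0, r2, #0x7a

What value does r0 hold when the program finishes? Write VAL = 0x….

[0] flags=0011 → (cmp)
[1] flags=0011 LE?T → r1=0x89
[2] flags=0011 LT?T → r3=0xa7
[3] flags=0011 MI?F → skip
[4] flags=0010 → (cmp)
[5] flags=0010 CS?T → r0=0x65
[6] flags=0010 VS?F → skip
[7] flags=0010 GT?T → r3=0xb0
[8] flags=1010 → (cmp)
[9] flags=1010 MI?T → r2=0x67
[10] flags=1010 MI?T → r3=0x60
[11] flags=1010 GT?F → skip

VAL = 0x65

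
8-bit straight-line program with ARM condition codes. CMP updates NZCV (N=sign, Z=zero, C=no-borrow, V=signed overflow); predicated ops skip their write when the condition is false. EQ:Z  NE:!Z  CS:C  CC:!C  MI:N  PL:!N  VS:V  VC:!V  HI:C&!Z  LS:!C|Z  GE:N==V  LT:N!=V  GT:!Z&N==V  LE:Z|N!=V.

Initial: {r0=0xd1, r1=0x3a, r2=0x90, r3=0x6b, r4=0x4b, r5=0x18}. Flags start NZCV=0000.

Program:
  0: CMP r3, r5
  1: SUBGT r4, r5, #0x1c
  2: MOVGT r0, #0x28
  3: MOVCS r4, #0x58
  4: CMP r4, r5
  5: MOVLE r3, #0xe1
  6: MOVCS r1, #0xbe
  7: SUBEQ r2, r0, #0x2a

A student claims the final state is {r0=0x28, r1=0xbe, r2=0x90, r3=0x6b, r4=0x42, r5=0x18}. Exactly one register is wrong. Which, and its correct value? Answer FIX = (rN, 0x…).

FIX = (r4, 0x58)

0: ✓ CMP  NZCV=0010
1: ✓ SUBGT  r4←0xfc
2: ✓ MOVGT  r0←0x28
3: ✓ MOVCS  r4←0x58
4: ✓ CMP  NZCV=0010
5: · MOVLE
6: ✓ MOVCS  r1←0xbe
7: · SUBEQ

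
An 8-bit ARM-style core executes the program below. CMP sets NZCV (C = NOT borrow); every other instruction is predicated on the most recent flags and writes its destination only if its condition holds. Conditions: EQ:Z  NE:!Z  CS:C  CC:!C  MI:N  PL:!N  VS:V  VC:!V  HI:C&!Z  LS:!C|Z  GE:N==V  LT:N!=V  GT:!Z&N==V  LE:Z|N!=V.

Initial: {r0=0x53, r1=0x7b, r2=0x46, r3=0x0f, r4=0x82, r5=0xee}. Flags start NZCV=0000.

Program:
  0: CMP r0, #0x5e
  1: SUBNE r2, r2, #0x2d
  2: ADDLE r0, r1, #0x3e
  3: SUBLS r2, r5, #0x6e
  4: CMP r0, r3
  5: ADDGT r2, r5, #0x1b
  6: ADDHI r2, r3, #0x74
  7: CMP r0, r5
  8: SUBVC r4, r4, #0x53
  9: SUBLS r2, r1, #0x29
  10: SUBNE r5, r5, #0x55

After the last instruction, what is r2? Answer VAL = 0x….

[0] flags=1000 → (cmp)
[1] flags=1000 NE?T → r2=0x19
[2] flags=1000 LE?T → r0=0xb9
[3] flags=1000 LS?T → r2=0x80
[4] flags=1010 → (cmp)
[5] flags=1010 GT?F → skip
[6] flags=1010 HI?T → r2=0x83
[7] flags=1000 → (cmp)
[8] flags=1000 VC?T → r4=0x2f
[9] flags=1000 LS?T → r2=0x52
[10] flags=1000 NE?T → r5=0x99

VAL = 0x52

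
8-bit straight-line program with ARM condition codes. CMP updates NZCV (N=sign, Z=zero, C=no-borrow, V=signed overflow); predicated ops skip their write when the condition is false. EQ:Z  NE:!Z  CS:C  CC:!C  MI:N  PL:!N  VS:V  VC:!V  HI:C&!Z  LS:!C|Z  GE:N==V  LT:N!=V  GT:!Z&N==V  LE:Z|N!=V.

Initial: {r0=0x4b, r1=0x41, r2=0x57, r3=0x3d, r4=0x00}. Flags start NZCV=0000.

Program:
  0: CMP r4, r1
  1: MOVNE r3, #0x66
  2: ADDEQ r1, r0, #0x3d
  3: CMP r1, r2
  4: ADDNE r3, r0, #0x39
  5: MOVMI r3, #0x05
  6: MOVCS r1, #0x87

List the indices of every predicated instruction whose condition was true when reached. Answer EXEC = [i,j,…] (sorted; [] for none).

EXEC = [1,4,5]

[0] flags=1000 → (cmp)
[1] flags=1000 NE?T → r3=0x66
[2] flags=1000 EQ?F → skip
[3] flags=1000 → (cmp)
[4] flags=1000 NE?T → r3=0x84
[5] flags=1000 MI?T → r3=0x05
[6] flags=1000 CS?F → skip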